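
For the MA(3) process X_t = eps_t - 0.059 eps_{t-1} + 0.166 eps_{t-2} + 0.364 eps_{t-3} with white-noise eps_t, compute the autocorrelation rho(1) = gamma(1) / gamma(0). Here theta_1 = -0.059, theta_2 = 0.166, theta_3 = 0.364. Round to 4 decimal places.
\rho(1) = -0.0072

For an MA(q) process with theta_0 = 1, the autocovariance is
  gamma(k) = sigma^2 * sum_{i=0..q-k} theta_i * theta_{i+k},
and rho(k) = gamma(k) / gamma(0). Sigma^2 cancels.
  numerator   = (1)*(-0.059) + (-0.059)*(0.166) + (0.166)*(0.364) = -0.00837.
  denominator = (1)^2 + (-0.059)^2 + (0.166)^2 + (0.364)^2 = 1.163533.
  rho(1) = -0.00837 / 1.163533 = -0.0072.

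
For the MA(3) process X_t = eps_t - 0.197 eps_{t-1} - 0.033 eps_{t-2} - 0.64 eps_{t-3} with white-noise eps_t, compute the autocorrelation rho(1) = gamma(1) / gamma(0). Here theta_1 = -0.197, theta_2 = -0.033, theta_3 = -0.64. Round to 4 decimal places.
\rho(1) = -0.1169

For an MA(q) process with theta_0 = 1, the autocovariance is
  gamma(k) = sigma^2 * sum_{i=0..q-k} theta_i * theta_{i+k},
and rho(k) = gamma(k) / gamma(0). Sigma^2 cancels.
  numerator   = (1)*(-0.197) + (-0.197)*(-0.033) + (-0.033)*(-0.64) = -0.169379.
  denominator = (1)^2 + (-0.197)^2 + (-0.033)^2 + (-0.64)^2 = 1.449498.
  rho(1) = -0.169379 / 1.449498 = -0.1169.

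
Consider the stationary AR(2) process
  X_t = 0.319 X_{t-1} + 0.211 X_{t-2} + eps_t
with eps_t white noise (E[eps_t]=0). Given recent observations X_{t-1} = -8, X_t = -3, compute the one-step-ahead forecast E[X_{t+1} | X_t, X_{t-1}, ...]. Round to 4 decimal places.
E[X_{t+1} \mid \mathcal F_t] = -2.6450

For an AR(p) model X_t = c + sum_i phi_i X_{t-i} + eps_t, the
one-step-ahead conditional mean is
  E[X_{t+1} | X_t, ...] = c + sum_i phi_i X_{t+1-i}.
Substitute known values:
  E[X_{t+1} | ...] = (0.319) * (-3) + (0.211) * (-8)
                   = -2.6450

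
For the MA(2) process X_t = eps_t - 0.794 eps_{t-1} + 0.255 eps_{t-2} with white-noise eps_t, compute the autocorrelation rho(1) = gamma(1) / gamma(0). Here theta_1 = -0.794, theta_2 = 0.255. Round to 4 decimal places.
\rho(1) = -0.5877

For an MA(q) process with theta_0 = 1, the autocovariance is
  gamma(k) = sigma^2 * sum_{i=0..q-k} theta_i * theta_{i+k},
and rho(k) = gamma(k) / gamma(0). Sigma^2 cancels.
  numerator   = (1)*(-0.794) + (-0.794)*(0.255) = -0.99647.
  denominator = (1)^2 + (-0.794)^2 + (0.255)^2 = 1.695461.
  rho(1) = -0.99647 / 1.695461 = -0.5877.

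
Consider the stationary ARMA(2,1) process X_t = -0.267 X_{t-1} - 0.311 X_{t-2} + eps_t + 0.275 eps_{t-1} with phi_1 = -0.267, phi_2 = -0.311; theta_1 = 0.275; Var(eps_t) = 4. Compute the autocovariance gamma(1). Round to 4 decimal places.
\gamma(1) = -0.0676

Multiply the model equation by X_{t-k} and take expectations. With theta_0 = psi_0 = 1 and psi_j the MA(infinity) weights, this gives
  gamma(k) - sum_i phi_i gamma(k-i) = c_k,
  c_k = sigma^2 * sum_{j=k..q} theta_j psi_{j-k}   (c_k = 0 for k > q),
using gamma(-m) = gamma(m).
psi-weights needed (psi_j = theta_j + sum_i phi_i psi_{j-i}):
  psi_1 = theta_1 + phi_1 = 0.275 + (-0.267) = 0.008
Right-hand sides:
  c_0 = sigma^2 (1 + theta_1 psi_1) = 4 * (1 + (0.275)(0.008)) = 4 * 1.0022 = 4.0088
  c_1 = sigma^2 theta_1 = 4 * (0.275) = 1.1
  c_2 = 0
Equations for k = 0, 1, 2 (AR order 2, c_2 = 0):
  (E0) gamma(0) = phi_1 gamma(1) + phi_2 gamma(2) + c_0
  (E1) gamma(1) = phi_1 gamma(0) + phi_2 gamma(1) + c_1
  (E2) gamma(2) = phi_1 gamma(1) + phi_2 gamma(0)
From (E1): gamma(1) = A gamma(0) + B with
  A = phi_1 / (1 - phi_2) = -0.267 / 1.311 = -0.203661,   B = c_1 / (1 - phi_2) = 1.1 / 1.311 = 0.839054.
Insert (E2) into (E0): gamma(0) (1 - phi_2^2) = phi_1 (1 + phi_2) gamma(1) + c_0.
  phi_1 (1 + phi_2) = (-0.267)(0.689) = -0.183963,   1 - phi_2^2 = 0.903279.
Replace gamma(1) by A gamma(0) + B and collect gamma(0):
  gamma(0) [0.903279 - (-0.183963)(-0.203661)] = (-0.183963)(0.839054) + 4.0088
  gamma(0) * 0.865813 = 3.854445
  gamma(0) = 3.854445 / 0.865813 = 4.451822.
  gamma(1) = A gamma(0) + B = (-0.203661)(4.451822) + (0.839054) = -0.06761.
Therefore gamma(1) = -0.0676 (to 4 decimal places).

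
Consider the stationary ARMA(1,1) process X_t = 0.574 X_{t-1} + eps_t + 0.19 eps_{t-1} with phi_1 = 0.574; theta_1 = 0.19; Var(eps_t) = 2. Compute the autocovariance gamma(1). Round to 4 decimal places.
\gamma(1) = 2.5273

Multiply the model equation by X_{t-k} and take expectations. With theta_0 = psi_0 = 1 and psi_j the MA(infinity) weights, this gives
  gamma(k) - sum_i phi_i gamma(k-i) = c_k,
  c_k = sigma^2 * sum_{j=k..q} theta_j psi_{j-k}   (c_k = 0 for k > q),
using gamma(-m) = gamma(m).
psi-weights needed (psi_j = theta_j + sum_i phi_i psi_{j-i}):
  psi_1 = theta_1 + phi_1 = 0.19 + (0.574) = 0.764
Right-hand sides:
  c_0 = sigma^2 (1 + theta_1 psi_1) = 2 * (1 + (0.19)(0.764)) = 2 * 1.14516 = 2.29032
  c_1 = sigma^2 theta_1 = 2 * (0.19) = 0.38
  c_2 = 0
Equations for k = 0 and k = 1 (AR order 1):
  gamma(0) = phi_1 gamma(1) + c_0
  gamma(1) = phi_1 gamma(0) + c_1
Substituting the second into the first: gamma(0) (1 - phi_1^2) = c_0 + phi_1 c_1, so
  gamma(0) = (c_0 + phi_1 c_1) / (1 - phi_1^2) = (2.29032 + (0.574)(0.38)) / (1 - (0.574)^2) = 2.50844 / 0.670524 = 3.741014.
  gamma(1) = phi_1 gamma(0) + c_1 = (0.574)(3.741014) + (0.38) = 2.527342.
Therefore gamma(1) = 2.5273 (to 4 decimal places).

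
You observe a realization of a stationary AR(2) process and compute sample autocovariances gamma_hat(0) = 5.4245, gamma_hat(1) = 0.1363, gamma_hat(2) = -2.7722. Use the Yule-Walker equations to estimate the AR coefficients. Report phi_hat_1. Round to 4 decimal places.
\hat\phi_{1} = 0.0380

The Yule-Walker equations for an AR(p) process read, in matrix form,
  Gamma_p phi = r_p,   with   (Gamma_p)_{ij} = gamma(|i - j|),
                       (r_p)_i = gamma(i),   i,j = 1..p.
Substitute the sample gammas (Toeplitz matrix and right-hand side of size 2):
  Gamma_p = [[5.4245, 0.1363], [0.1363, 5.4245]]
  r_p     = [0.1363, -2.7722]
Written out:
  5.4245 phi_1 + 0.1363 phi_2 = 0.1363
  0.1363 phi_1 + 5.4245 phi_2 = -2.7722
Solve by Cramer's rule:
  det = gamma(0)^2 - gamma(1)^2 = (5.4245)^2 - (0.1363)^2 = 29.42520025 - 0.01857769 = 29.40662256
  phi_hat_1 = [gamma(1) gamma(0) - gamma(1) gamma(2)] / det = [(0.1363)(5.4245) - (0.1363)(-2.7722)] / 29.40662256 = 1.11721021 / 29.40662256 = 0.038
  phi_hat_2 = [gamma(0) gamma(2) - gamma(1)^2] / det = [(5.4245)(-2.7722) - (0.1363)^2] / 29.40662256 = -15.05637659 / 29.40662256 = -0.512
So phi_hat = [0.0380, -0.5120].
Therefore phi_hat_1 = 0.0380.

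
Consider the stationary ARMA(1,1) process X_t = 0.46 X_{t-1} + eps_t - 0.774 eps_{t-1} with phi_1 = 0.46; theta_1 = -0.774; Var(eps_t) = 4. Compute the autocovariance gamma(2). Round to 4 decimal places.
\gamma(2) = -0.4719

Multiply the model equation by X_{t-k} and take expectations. With theta_0 = psi_0 = 1 and psi_j the MA(infinity) weights, this gives
  gamma(k) - sum_i phi_i gamma(k-i) = c_k,
  c_k = sigma^2 * sum_{j=k..q} theta_j psi_{j-k}   (c_k = 0 for k > q),
using gamma(-m) = gamma(m).
psi-weights needed (psi_j = theta_j + sum_i phi_i psi_{j-i}):
  psi_1 = theta_1 + phi_1 = -0.774 + (0.46) = -0.314
Right-hand sides:
  c_0 = sigma^2 (1 + theta_1 psi_1) = 4 * (1 + (-0.774)(-0.314)) = 4 * 1.243036 = 4.972144
  c_1 = sigma^2 theta_1 = 4 * (-0.774) = -3.096
  c_2 = 0
Equations for k = 0 and k = 1 (AR order 1):
  gamma(0) = phi_1 gamma(1) + c_0
  gamma(1) = phi_1 gamma(0) + c_1
Substituting the second into the first: gamma(0) (1 - phi_1^2) = c_0 + phi_1 c_1, so
  gamma(0) = (c_0 + phi_1 c_1) / (1 - phi_1^2) = (4.972144 + (0.46)(-3.096)) / (1 - (0.46)^2) = 3.547984 / 0.7884 = 4.500233.
  gamma(1) = phi_1 gamma(0) + c_1 = (0.46)(4.500233) + (-3.096) = -1.025893.
For k = 2 (> q): gamma(2) = phi_1 gamma(1) = (0.46)(-1.025893) = -0.471911.
Therefore gamma(2) = -0.4719 (to 4 decimal places).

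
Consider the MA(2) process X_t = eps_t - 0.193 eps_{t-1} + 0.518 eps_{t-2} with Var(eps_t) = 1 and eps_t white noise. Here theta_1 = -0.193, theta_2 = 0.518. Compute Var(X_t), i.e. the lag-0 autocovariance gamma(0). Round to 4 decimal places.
\gamma(0) = 1.3056

For an MA(q) process X_t = eps_t + sum_i theta_i eps_{t-i} with
Var(eps_t) = sigma^2, the variance is
  gamma(0) = sigma^2 * (1 + sum_i theta_i^2).
  sum_i theta_i^2 = (-0.193)^2 + (0.518)^2 = 0.037249 + 0.268324 = 0.305573.
  gamma(0) = 1 * (1 + 0.305573) = 1 * 1.305573 = 1.305573, which rounds to 1.3056.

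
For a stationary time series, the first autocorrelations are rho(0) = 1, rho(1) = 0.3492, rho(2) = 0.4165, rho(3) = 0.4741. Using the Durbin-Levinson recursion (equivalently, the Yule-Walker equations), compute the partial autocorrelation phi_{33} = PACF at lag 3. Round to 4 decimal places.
\phi_{33} = 0.3340

The PACF at lag k is phi_{kk}, the last component of the solution
to the Yule-Walker system G_k phi = r_k where
  (G_k)_{ij} = rho(|i - j|), (r_k)_i = rho(i), i,j = 1..k.
Equivalently, Durbin-Levinson gives phi_{kk} iteratively:
  phi_{11} = rho(1)
  phi_{kk} = [rho(k) - sum_{j=1..k-1} phi_{k-1,j} rho(k-j)]
            / [1 - sum_{j=1..k-1} phi_{k-1,j} rho(j)],
  phi_{k,j} = phi_{k-1,j} - phi_{kk} phi_{k-1,k-j},  j = 1..k-1.
Step k = 1:
  phi_11 = rho(1) = 0.3492.
Step k = 2:
  phi_22 = [rho(2) - phi_11 rho(1)] / [1 - phi_11 rho(1)] = [0.4165 - (0.3492)(0.3492)] / [1 - (0.3492)(0.3492)]
         = 0.29455936 / 0.87805936 = 0.335466.
  Update: phi_21 = phi_11 - phi_22 phi_11 = 0.3492 - (0.335466)(0.3492) = 0.232055.
Step k = 3:
  phi_33 = [rho(3) - phi_21 rho(2) - phi_22 rho(1)] / [1 - phi_21 rho(1) - phi_22 rho(2)]
    numerator   = 0.4741 - (0.232055)(0.4165) - (0.335466)(0.3492) = 0.26030418
    denominator = 1 - (0.232055)(0.3492) - (0.335466)(0.4165) = 0.77924461
  phi_33 = 0.26030418 / 0.77924461 = 0.334.
Therefore phi_{33} = 0.3340.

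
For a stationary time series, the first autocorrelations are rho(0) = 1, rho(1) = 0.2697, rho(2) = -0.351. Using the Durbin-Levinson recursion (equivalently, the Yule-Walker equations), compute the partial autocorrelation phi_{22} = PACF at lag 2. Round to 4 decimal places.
\phi_{22} = -0.4570

The PACF at lag k is phi_{kk}, the last component of the solution
to the Yule-Walker system G_k phi = r_k where
  (G_k)_{ij} = rho(|i - j|), (r_k)_i = rho(i), i,j = 1..k.
Equivalently, Durbin-Levinson gives phi_{kk} iteratively:
  phi_{11} = rho(1)
  phi_{kk} = [rho(k) - sum_{j=1..k-1} phi_{k-1,j} rho(k-j)]
            / [1 - sum_{j=1..k-1} phi_{k-1,j} rho(j)],
  phi_{k,j} = phi_{k-1,j} - phi_{kk} phi_{k-1,k-j},  j = 1..k-1.
Step k = 1:
  phi_11 = rho(1) = 0.2697.
Step k = 2:
  phi_22 = [rho(2) - phi_11 rho(1)] / [1 - phi_11 rho(1)] = [-0.351 - (0.2697)(0.2697)] / [1 - (0.2697)(0.2697)]
         = -0.42373809 / 0.92726191 = -0.457.
Therefore phi_{22} = -0.4570.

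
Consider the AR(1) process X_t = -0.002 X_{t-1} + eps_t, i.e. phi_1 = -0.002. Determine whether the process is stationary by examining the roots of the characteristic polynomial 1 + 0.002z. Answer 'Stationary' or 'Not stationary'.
\text{Stationary}

The AR(p) characteristic polynomial is P(z) = 1 + 0.002z.
Stationarity requires all roots to lie outside the unit circle, i.e. |z| > 1 for every root.
This is linear in z: 1 + (0.002) z = 0  =>  z = -1/(0.002) = -500,  |z| = 500.
Moduli of all roots: 500.0000.
All moduli strictly greater than 1? Yes.
Verdict: Stationary.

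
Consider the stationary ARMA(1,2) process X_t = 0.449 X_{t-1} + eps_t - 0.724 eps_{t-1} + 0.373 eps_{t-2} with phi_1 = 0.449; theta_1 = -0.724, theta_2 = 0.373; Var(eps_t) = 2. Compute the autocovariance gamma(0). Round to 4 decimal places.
\gamma(0) = 2.3072

Multiply the model equation by X_{t-k} and take expectations. With theta_0 = psi_0 = 1 and psi_j the MA(infinity) weights, this gives
  gamma(k) - sum_i phi_i gamma(k-i) = c_k,
  c_k = sigma^2 * sum_{j=k..q} theta_j psi_{j-k}   (c_k = 0 for k > q),
using gamma(-m) = gamma(m).
psi-weights needed (psi_j = theta_j + sum_i phi_i psi_{j-i}):
  psi_1 = theta_1 + phi_1 = -0.724 + (0.449) = -0.275
  psi_2 = theta_2 + phi_1 psi_1 = 0.373 + (0.449)(-0.275) = 0.249525
Right-hand sides:
  c_0 = sigma^2 (1 + theta_1 psi_1 + theta_2 psi_2) = 2 * (1 + (-0.724)(-0.275) + (0.373)(0.249525)) = 2 * 1.292173 = 2.584346
  c_1 = sigma^2 (theta_1 + theta_2 psi_1) = 2 * (-0.724 + (0.373)(-0.275)) = -1.65315
  c_2 = sigma^2 theta_2 = 2 * (0.373) = 0.746
Equations for k = 0 and k = 1 (AR order 1):
  gamma(0) = phi_1 gamma(1) + c_0
  gamma(1) = phi_1 gamma(0) + c_1
Substituting the second into the first: gamma(0) (1 - phi_1^2) = c_0 + phi_1 c_1, so
  gamma(0) = (c_0 + phi_1 c_1) / (1 - phi_1^2) = (2.584346 + (0.449)(-1.65315)) / (1 - (0.449)^2) = 1.842081 / 0.798399 = 2.307219.
Therefore gamma(0) = 2.3072 (to 4 decimal places).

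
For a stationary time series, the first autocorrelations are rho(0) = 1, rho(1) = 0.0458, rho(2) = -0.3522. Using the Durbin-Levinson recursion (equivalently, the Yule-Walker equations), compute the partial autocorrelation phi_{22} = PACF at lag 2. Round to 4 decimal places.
\phi_{22} = -0.3550

The PACF at lag k is phi_{kk}, the last component of the solution
to the Yule-Walker system G_k phi = r_k where
  (G_k)_{ij} = rho(|i - j|), (r_k)_i = rho(i), i,j = 1..k.
Equivalently, Durbin-Levinson gives phi_{kk} iteratively:
  phi_{11} = rho(1)
  phi_{kk} = [rho(k) - sum_{j=1..k-1} phi_{k-1,j} rho(k-j)]
            / [1 - sum_{j=1..k-1} phi_{k-1,j} rho(j)],
  phi_{k,j} = phi_{k-1,j} - phi_{kk} phi_{k-1,k-j},  j = 1..k-1.
Step k = 1:
  phi_11 = rho(1) = 0.0458.
Step k = 2:
  phi_22 = [rho(2) - phi_11 rho(1)] / [1 - phi_11 rho(1)] = [-0.3522 - (0.0458)(0.0458)] / [1 - (0.0458)(0.0458)]
         = -0.35429764 / 0.99790236 = -0.355.
Therefore phi_{22} = -0.3550.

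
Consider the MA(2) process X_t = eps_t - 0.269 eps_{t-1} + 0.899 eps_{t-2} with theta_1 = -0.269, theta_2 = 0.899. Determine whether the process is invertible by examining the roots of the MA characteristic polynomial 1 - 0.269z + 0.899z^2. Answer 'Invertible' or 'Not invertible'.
\text{Invertible}

The MA(q) characteristic polynomial is P(z) = 1 - 0.269z + 0.899z^2.
Invertibility requires all roots to lie outside the unit circle, i.e. |z| > 1 for every root.
Set 1 + (-0.269) z + (0.899) z^2 = 0, i.e. a z^2 + b z + c = 0 with a = 0.899, b = -0.269, c = 1.
Discriminant D = b^2 - 4ac = (-0.269)^2 - 4*(0.899)*1 = 0.072361 - (3.596) = -3.523639.
D < 0, so the roots are the complex-conjugate pair z = (-b +/- i sqrt(-D)) / (2a) = 0.1496 +/- 1.044i.
For a conjugate pair |z|^2 = z * conj(z) = (product of roots) = c/a = 1/(0.899) = 1.112347, so |z| = sqrt(1.112347) = 1.0547 for both roots.
Moduli of all roots: 1.0547, 1.0547.
All moduli strictly greater than 1? Yes.
Verdict: Invertible.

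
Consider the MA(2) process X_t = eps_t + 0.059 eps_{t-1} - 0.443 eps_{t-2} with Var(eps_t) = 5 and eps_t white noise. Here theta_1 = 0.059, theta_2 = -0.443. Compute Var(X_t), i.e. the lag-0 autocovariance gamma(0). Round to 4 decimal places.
\gamma(0) = 5.9987

For an MA(q) process X_t = eps_t + sum_i theta_i eps_{t-i} with
Var(eps_t) = sigma^2, the variance is
  gamma(0) = sigma^2 * (1 + sum_i theta_i^2).
  sum_i theta_i^2 = (0.059)^2 + (-0.443)^2 = 0.003481 + 0.196249 = 0.19973.
  gamma(0) = 5 * (1 + 0.19973) = 5 * 1.19973 = 5.99865, which rounds to 5.9987.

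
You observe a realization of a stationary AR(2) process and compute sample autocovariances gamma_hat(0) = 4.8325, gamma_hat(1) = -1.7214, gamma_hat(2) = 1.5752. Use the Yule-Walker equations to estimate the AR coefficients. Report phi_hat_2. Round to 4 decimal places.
\hat\phi_{2} = 0.2280

The Yule-Walker equations for an AR(p) process read, in matrix form,
  Gamma_p phi = r_p,   with   (Gamma_p)_{ij} = gamma(|i - j|),
                       (r_p)_i = gamma(i),   i,j = 1..p.
Substitute the sample gammas (Toeplitz matrix and right-hand side of size 2):
  Gamma_p = [[4.8325, -1.7214], [-1.7214, 4.8325]]
  r_p     = [-1.7214, 1.5752]
Written out:
  4.8325 phi_1 - 1.7214 phi_2 = -1.7214
  -1.7214 phi_1 + 4.8325 phi_2 = 1.5752
Solve by Cramer's rule:
  det = gamma(0)^2 - gamma(1)^2 = (4.8325)^2 - (-1.7214)^2 = 23.35305625 - 2.96321796 = 20.38983829
  phi_hat_1 = [gamma(1) gamma(0) - gamma(1) gamma(2)] / det = [(-1.7214)(4.8325) - (-1.7214)(1.5752)] / 20.38983829 = -5.60711622 / 20.38983829 = -0.275
  phi_hat_2 = [gamma(0) gamma(2) - gamma(1)^2] / det = [(4.8325)(1.5752) - (-1.7214)^2] / 20.38983829 = 4.64893604 / 20.38983829 = 0.228
So phi_hat = [-0.2750, 0.2280].
Therefore phi_hat_2 = 0.2280.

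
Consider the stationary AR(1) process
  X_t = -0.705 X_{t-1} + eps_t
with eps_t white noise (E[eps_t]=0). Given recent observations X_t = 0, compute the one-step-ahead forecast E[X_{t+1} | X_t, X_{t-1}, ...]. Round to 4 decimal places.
E[X_{t+1} \mid \mathcal F_t] = 0.0000

For an AR(p) model X_t = c + sum_i phi_i X_{t-i} + eps_t, the
one-step-ahead conditional mean is
  E[X_{t+1} | X_t, ...] = c + sum_i phi_i X_{t+1-i}.
Substitute known values:
  E[X_{t+1} | ...] = (-0.705) * (0)
                   = 0.0000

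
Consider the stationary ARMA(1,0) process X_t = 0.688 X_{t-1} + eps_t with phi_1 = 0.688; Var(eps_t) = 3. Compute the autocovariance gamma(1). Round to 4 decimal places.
\gamma(1) = 3.9191

Multiply the model equation by X_{t-k} and take expectations. With theta_0 = psi_0 = 1 and psi_j the MA(infinity) weights, this gives
  gamma(k) - sum_i phi_i gamma(k-i) = c_k,
  c_k = sigma^2 * sum_{j=k..q} theta_j psi_{j-k}   (c_k = 0 for k > q),
using gamma(-m) = gamma(m).
Pure AR (q = 0): c_0 = sigma^2 = 3, c_k = 0 for k >= 1.
Equations for k = 0 and k = 1 (AR order 1):
  gamma(0) = phi_1 gamma(1) + c_0
  gamma(1) = phi_1 gamma(0) + c_1
Substituting the second into the first: gamma(0) (1 - phi_1^2) = c_0 + phi_1 c_1, so
  gamma(0) = c_0 / (1 - phi_1^2) = 3 / (1 - (0.688)^2) = 3 / 0.526656 = 5.696318.
  gamma(1) = phi_1 gamma(0) = (0.688)(5.696318) = 3.919067.
Therefore gamma(1) = 3.9191 (to 4 decimal places).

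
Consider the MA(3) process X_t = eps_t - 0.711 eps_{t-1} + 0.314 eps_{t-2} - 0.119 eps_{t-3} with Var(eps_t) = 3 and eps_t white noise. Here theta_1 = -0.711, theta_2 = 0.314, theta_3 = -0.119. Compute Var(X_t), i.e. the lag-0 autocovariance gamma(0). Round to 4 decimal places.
\gamma(0) = 4.8548

For an MA(q) process X_t = eps_t + sum_i theta_i eps_{t-i} with
Var(eps_t) = sigma^2, the variance is
  gamma(0) = sigma^2 * (1 + sum_i theta_i^2).
  sum_i theta_i^2 = (-0.711)^2 + (0.314)^2 + (-0.119)^2 = 0.505521 + 0.098596 + 0.014161 = 0.618278.
  gamma(0) = 3 * (1 + 0.618278) = 3 * 1.618278 = 4.854834, which rounds to 4.8548.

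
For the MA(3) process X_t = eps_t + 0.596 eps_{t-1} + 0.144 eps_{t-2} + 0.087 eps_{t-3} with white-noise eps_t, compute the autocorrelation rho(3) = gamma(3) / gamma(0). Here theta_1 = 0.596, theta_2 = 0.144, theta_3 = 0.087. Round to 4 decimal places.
\rho(3) = 0.0629

For an MA(q) process with theta_0 = 1, the autocovariance is
  gamma(k) = sigma^2 * sum_{i=0..q-k} theta_i * theta_{i+k},
and rho(k) = gamma(k) / gamma(0). Sigma^2 cancels.
  numerator   = (1)*(0.087) = 0.087.
  denominator = (1)^2 + (0.596)^2 + (0.144)^2 + (0.087)^2 = 1.383521.
  rho(3) = 0.087 / 1.383521 = 0.0629.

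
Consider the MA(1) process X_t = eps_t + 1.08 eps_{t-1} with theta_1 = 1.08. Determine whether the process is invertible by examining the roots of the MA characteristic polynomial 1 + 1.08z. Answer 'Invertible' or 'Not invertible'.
\text{Not invertible}

The MA(q) characteristic polynomial is P(z) = 1 + 1.08z.
Invertibility requires all roots to lie outside the unit circle, i.e. |z| > 1 for every root.
This is linear in z: 1 + (1.08) z = 0  =>  z = -1/(1.08) = -0.925926,  |z| = 0.925926.
Moduli of all roots: 0.9259.
All moduli strictly greater than 1? No.
Verdict: Not invertible.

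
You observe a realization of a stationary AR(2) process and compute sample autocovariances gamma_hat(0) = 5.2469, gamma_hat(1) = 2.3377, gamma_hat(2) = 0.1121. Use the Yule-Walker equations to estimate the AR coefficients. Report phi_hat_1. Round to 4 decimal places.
\hat\phi_{1} = 0.5440

The Yule-Walker equations for an AR(p) process read, in matrix form,
  Gamma_p phi = r_p,   with   (Gamma_p)_{ij} = gamma(|i - j|),
                       (r_p)_i = gamma(i),   i,j = 1..p.
Substitute the sample gammas (Toeplitz matrix and right-hand side of size 2):
  Gamma_p = [[5.2469, 2.3377], [2.3377, 5.2469]]
  r_p     = [2.3377, 0.1121]
Written out:
  5.2469 phi_1 + 2.3377 phi_2 = 2.3377
  2.3377 phi_1 + 5.2469 phi_2 = 0.1121
Solve by Cramer's rule:
  det = gamma(0)^2 - gamma(1)^2 = (5.2469)^2 - (2.3377)^2 = 27.52995961 - 5.46484129 = 22.06511832
  phi_hat_1 = [gamma(1) gamma(0) - gamma(1) gamma(2)] / det = [(2.3377)(5.2469) - (2.3377)(0.1121)] / 22.06511832 = 12.00362196 / 22.06511832 = 0.544
  phi_hat_2 = [gamma(0) gamma(2) - gamma(1)^2] / det = [(5.2469)(0.1121) - (2.3377)^2] / 22.06511832 = -4.8766638 / 22.06511832 = -0.221
So phi_hat = [0.5440, -0.2210].
Therefore phi_hat_1 = 0.5440.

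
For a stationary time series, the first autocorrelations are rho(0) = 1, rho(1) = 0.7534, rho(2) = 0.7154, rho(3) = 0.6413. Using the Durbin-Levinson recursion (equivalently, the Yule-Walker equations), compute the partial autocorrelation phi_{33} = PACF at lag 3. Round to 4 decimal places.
\phi_{33} = 0.0760

The PACF at lag k is phi_{kk}, the last component of the solution
to the Yule-Walker system G_k phi = r_k where
  (G_k)_{ij} = rho(|i - j|), (r_k)_i = rho(i), i,j = 1..k.
Equivalently, Durbin-Levinson gives phi_{kk} iteratively:
  phi_{11} = rho(1)
  phi_{kk} = [rho(k) - sum_{j=1..k-1} phi_{k-1,j} rho(k-j)]
            / [1 - sum_{j=1..k-1} phi_{k-1,j} rho(j)],
  phi_{k,j} = phi_{k-1,j} - phi_{kk} phi_{k-1,k-j},  j = 1..k-1.
Step k = 1:
  phi_11 = rho(1) = 0.7534.
Step k = 2:
  phi_22 = [rho(2) - phi_11 rho(1)] / [1 - phi_11 rho(1)] = [0.7154 - (0.7534)(0.7534)] / [1 - (0.7534)(0.7534)]
         = 0.14778844 / 0.43238844 = 0.341796.
  Update: phi_21 = phi_11 - phi_22 phi_11 = 0.7534 - (0.341796)(0.7534) = 0.495891.
Step k = 3:
  phi_33 = [rho(3) - phi_21 rho(2) - phi_22 rho(1)] / [1 - phi_21 rho(1) - phi_22 rho(2)]
    numerator   = 0.6413 - (0.495891)(0.7154) - (0.341796)(0.7534) = 0.02903065
    denominator = 1 - (0.495891)(0.7534) - (0.341796)(0.7154) = 0.38187501
  phi_33 = 0.02903065 / 0.38187501 = 0.076.
Therefore phi_{33} = 0.0760.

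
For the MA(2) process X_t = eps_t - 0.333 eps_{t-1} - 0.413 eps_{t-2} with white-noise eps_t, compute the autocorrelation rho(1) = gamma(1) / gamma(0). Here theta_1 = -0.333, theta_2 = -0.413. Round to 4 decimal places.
\rho(1) = -0.1525

For an MA(q) process with theta_0 = 1, the autocovariance is
  gamma(k) = sigma^2 * sum_{i=0..q-k} theta_i * theta_{i+k},
and rho(k) = gamma(k) / gamma(0). Sigma^2 cancels.
  numerator   = (1)*(-0.333) + (-0.333)*(-0.413) = -0.195471.
  denominator = (1)^2 + (-0.333)^2 + (-0.413)^2 = 1.281458.
  rho(1) = -0.195471 / 1.281458 = -0.1525.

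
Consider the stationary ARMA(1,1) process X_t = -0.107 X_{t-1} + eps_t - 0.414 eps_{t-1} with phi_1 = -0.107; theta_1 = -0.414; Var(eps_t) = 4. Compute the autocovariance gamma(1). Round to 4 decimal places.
\gamma(1) = -2.2015

Multiply the model equation by X_{t-k} and take expectations. With theta_0 = psi_0 = 1 and psi_j the MA(infinity) weights, this gives
  gamma(k) - sum_i phi_i gamma(k-i) = c_k,
  c_k = sigma^2 * sum_{j=k..q} theta_j psi_{j-k}   (c_k = 0 for k > q),
using gamma(-m) = gamma(m).
psi-weights needed (psi_j = theta_j + sum_i phi_i psi_{j-i}):
  psi_1 = theta_1 + phi_1 = -0.414 + (-0.107) = -0.521
Right-hand sides:
  c_0 = sigma^2 (1 + theta_1 psi_1) = 4 * (1 + (-0.414)(-0.521)) = 4 * 1.215694 = 4.862776
  c_1 = sigma^2 theta_1 = 4 * (-0.414) = -1.656
  c_2 = 0
Equations for k = 0 and k = 1 (AR order 1):
  gamma(0) = phi_1 gamma(1) + c_0
  gamma(1) = phi_1 gamma(0) + c_1
Substituting the second into the first: gamma(0) (1 - phi_1^2) = c_0 + phi_1 c_1, so
  gamma(0) = (c_0 + phi_1 c_1) / (1 - phi_1^2) = (4.862776 + (-0.107)(-1.656)) / (1 - (-0.107)^2) = 5.039968 / 0.988551 = 5.098339.
  gamma(1) = phi_1 gamma(0) + c_1 = (-0.107)(5.098339) + (-1.656) = -2.201522.
Therefore gamma(1) = -2.2015 (to 4 decimal places).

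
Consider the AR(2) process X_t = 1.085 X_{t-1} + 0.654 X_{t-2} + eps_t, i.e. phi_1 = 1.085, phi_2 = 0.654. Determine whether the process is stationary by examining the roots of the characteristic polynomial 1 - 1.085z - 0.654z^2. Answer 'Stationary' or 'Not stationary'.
\text{Not stationary}

The AR(p) characteristic polynomial is P(z) = 1 - 1.085z - 0.654z^2.
Stationarity requires all roots to lie outside the unit circle, i.e. |z| > 1 for every root.
Set 1 + (-1.085) z + (-0.654) z^2 = 0, i.e. a z^2 + b z + c = 0 with a = -0.654, b = -1.085, c = 1.
Discriminant D = b^2 - 4ac = (-1.085)^2 - 4*(-0.654)*1 = 1.177225 - (-2.616) = 3.793225.
D >= 0, so the roots are real: z = (-b +/- sqrt(D)) / (2a) = (1.085 +/- 1.94762) / (-1.308).
  z_1 = (1.085 + 1.94762) / (-1.308) = -2.3185,   |z_1| = 2.3185.
  z_2 = (1.085 - 1.94762) / (-1.308) = 0.6595,   |z_2| = 0.6595.
Moduli of all roots: 2.3185, 0.6595.
All moduli strictly greater than 1? No.
Verdict: Not stationary.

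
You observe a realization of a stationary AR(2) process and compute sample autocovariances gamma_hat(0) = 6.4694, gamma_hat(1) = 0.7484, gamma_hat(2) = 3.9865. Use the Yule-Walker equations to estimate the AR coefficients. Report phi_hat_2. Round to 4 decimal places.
\hat\phi_{2} = 0.6110

The Yule-Walker equations for an AR(p) process read, in matrix form,
  Gamma_p phi = r_p,   with   (Gamma_p)_{ij} = gamma(|i - j|),
                       (r_p)_i = gamma(i),   i,j = 1..p.
Substitute the sample gammas (Toeplitz matrix and right-hand side of size 2):
  Gamma_p = [[6.4694, 0.7484], [0.7484, 6.4694]]
  r_p     = [0.7484, 3.9865]
Written out:
  6.4694 phi_1 + 0.7484 phi_2 = 0.7484
  0.7484 phi_1 + 6.4694 phi_2 = 3.9865
Solve by Cramer's rule:
  det = gamma(0)^2 - gamma(1)^2 = (6.4694)^2 - (0.7484)^2 = 41.85313636 - 0.56010256 = 41.2930338
  phi_hat_1 = [gamma(1) gamma(0) - gamma(1) gamma(2)] / det = [(0.7484)(6.4694) - (0.7484)(3.9865)] / 41.2930338 = 1.85820236 / 41.2930338 = 0.045
  phi_hat_2 = [gamma(0) gamma(2) - gamma(1)^2] / det = [(6.4694)(3.9865) - (0.7484)^2] / 41.2930338 = 25.23016054 / 41.2930338 = 0.611
So phi_hat = [0.0450, 0.6110].
Therefore phi_hat_2 = 0.6110.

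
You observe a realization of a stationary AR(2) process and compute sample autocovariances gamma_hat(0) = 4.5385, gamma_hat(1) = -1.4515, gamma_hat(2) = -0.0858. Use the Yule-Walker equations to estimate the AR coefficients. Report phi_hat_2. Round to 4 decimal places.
\hat\phi_{2} = -0.1350

The Yule-Walker equations for an AR(p) process read, in matrix form,
  Gamma_p phi = r_p,   with   (Gamma_p)_{ij} = gamma(|i - j|),
                       (r_p)_i = gamma(i),   i,j = 1..p.
Substitute the sample gammas (Toeplitz matrix and right-hand side of size 2):
  Gamma_p = [[4.5385, -1.4515], [-1.4515, 4.5385]]
  r_p     = [-1.4515, -0.0858]
Written out:
  4.5385 phi_1 - 1.4515 phi_2 = -1.4515
  -1.4515 phi_1 + 4.5385 phi_2 = -0.0858
Solve by Cramer's rule:
  det = gamma(0)^2 - gamma(1)^2 = (4.5385)^2 - (-1.4515)^2 = 20.59798225 - 2.10685225 = 18.49113
  phi_hat_1 = [gamma(1) gamma(0) - gamma(1) gamma(2)] / det = [(-1.4515)(4.5385) - (-1.4515)(-0.0858)] / 18.49113 = -6.71217145 / 18.49113 = -0.363
  phi_hat_2 = [gamma(0) gamma(2) - gamma(1)^2] / det = [(4.5385)(-0.0858) - (-1.4515)^2] / 18.49113 = -2.49625555 / 18.49113 = -0.135
So phi_hat = [-0.3630, -0.1350].
Therefore phi_hat_2 = -0.1350.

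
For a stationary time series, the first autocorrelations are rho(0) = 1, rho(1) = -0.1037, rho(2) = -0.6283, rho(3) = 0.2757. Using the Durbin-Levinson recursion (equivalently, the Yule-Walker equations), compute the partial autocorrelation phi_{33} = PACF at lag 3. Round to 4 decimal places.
\phi_{33} = 0.1760

The PACF at lag k is phi_{kk}, the last component of the solution
to the Yule-Walker system G_k phi = r_k where
  (G_k)_{ij} = rho(|i - j|), (r_k)_i = rho(i), i,j = 1..k.
Equivalently, Durbin-Levinson gives phi_{kk} iteratively:
  phi_{11} = rho(1)
  phi_{kk} = [rho(k) - sum_{j=1..k-1} phi_{k-1,j} rho(k-j)]
            / [1 - sum_{j=1..k-1} phi_{k-1,j} rho(j)],
  phi_{k,j} = phi_{k-1,j} - phi_{kk} phi_{k-1,k-j},  j = 1..k-1.
Step k = 1:
  phi_11 = rho(1) = -0.1037.
Step k = 2:
  phi_22 = [rho(2) - phi_11 rho(1)] / [1 - phi_11 rho(1)] = [-0.6283 - (-0.1037)(-0.1037)] / [1 - (-0.1037)(-0.1037)]
         = -0.63905369 / 0.98924631 = -0.646001.
  Update: phi_21 = phi_11 - phi_22 phi_11 = -0.1037 - (-0.646001)(-0.1037) = -0.17069.
Step k = 3:
  phi_33 = [rho(3) - phi_21 rho(2) - phi_22 rho(1)] / [1 - phi_21 rho(1) - phi_22 rho(2)]
    numerator   = 0.2757 - (-0.17069)(-0.6283) - (-0.646001)(-0.1037) = 0.10146505
    denominator = 1 - (-0.17069)(-0.1037) - (-0.646001)(-0.6283) = 0.57641726
  phi_33 = 0.10146505 / 0.57641726 = 0.176.
Therefore phi_{33} = 0.1760.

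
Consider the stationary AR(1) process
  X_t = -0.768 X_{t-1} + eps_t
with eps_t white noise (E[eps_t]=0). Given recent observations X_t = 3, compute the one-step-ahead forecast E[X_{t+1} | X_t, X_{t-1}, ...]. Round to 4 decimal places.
E[X_{t+1} \mid \mathcal F_t] = -2.3040

For an AR(p) model X_t = c + sum_i phi_i X_{t-i} + eps_t, the
one-step-ahead conditional mean is
  E[X_{t+1} | X_t, ...] = c + sum_i phi_i X_{t+1-i}.
Substitute known values:
  E[X_{t+1} | ...] = (-0.768) * (3)
                   = -2.3040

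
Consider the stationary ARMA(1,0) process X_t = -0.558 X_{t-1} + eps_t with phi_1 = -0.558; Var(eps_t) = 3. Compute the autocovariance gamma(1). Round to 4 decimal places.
\gamma(1) = -2.4309

Multiply the model equation by X_{t-k} and take expectations. With theta_0 = psi_0 = 1 and psi_j the MA(infinity) weights, this gives
  gamma(k) - sum_i phi_i gamma(k-i) = c_k,
  c_k = sigma^2 * sum_{j=k..q} theta_j psi_{j-k}   (c_k = 0 for k > q),
using gamma(-m) = gamma(m).
Pure AR (q = 0): c_0 = sigma^2 = 3, c_k = 0 for k >= 1.
Equations for k = 0 and k = 1 (AR order 1):
  gamma(0) = phi_1 gamma(1) + c_0
  gamma(1) = phi_1 gamma(0) + c_1
Substituting the second into the first: gamma(0) (1 - phi_1^2) = c_0 + phi_1 c_1, so
  gamma(0) = c_0 / (1 - phi_1^2) = 3 / (1 - (-0.558)^2) = 3 / 0.688636 = 4.356438.
  gamma(1) = phi_1 gamma(0) = (-0.558)(4.356438) = -2.430892.
Therefore gamma(1) = -2.4309 (to 4 decimal places).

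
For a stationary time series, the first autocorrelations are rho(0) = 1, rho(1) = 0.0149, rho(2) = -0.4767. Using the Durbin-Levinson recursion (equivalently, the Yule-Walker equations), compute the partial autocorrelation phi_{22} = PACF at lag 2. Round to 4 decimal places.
\phi_{22} = -0.4770

The PACF at lag k is phi_{kk}, the last component of the solution
to the Yule-Walker system G_k phi = r_k where
  (G_k)_{ij} = rho(|i - j|), (r_k)_i = rho(i), i,j = 1..k.
Equivalently, Durbin-Levinson gives phi_{kk} iteratively:
  phi_{11} = rho(1)
  phi_{kk} = [rho(k) - sum_{j=1..k-1} phi_{k-1,j} rho(k-j)]
            / [1 - sum_{j=1..k-1} phi_{k-1,j} rho(j)],
  phi_{k,j} = phi_{k-1,j} - phi_{kk} phi_{k-1,k-j},  j = 1..k-1.
Step k = 1:
  phi_11 = rho(1) = 0.0149.
Step k = 2:
  phi_22 = [rho(2) - phi_11 rho(1)] / [1 - phi_11 rho(1)] = [-0.4767 - (0.0149)(0.0149)] / [1 - (0.0149)(0.0149)]
         = -0.47692201 / 0.99977799 = -0.477.
Therefore phi_{22} = -0.4770.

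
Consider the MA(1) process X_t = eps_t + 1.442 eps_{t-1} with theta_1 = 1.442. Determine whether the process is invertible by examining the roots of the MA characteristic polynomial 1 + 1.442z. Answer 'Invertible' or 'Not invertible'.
\text{Not invertible}

The MA(q) characteristic polynomial is P(z) = 1 + 1.442z.
Invertibility requires all roots to lie outside the unit circle, i.e. |z| > 1 for every root.
This is linear in z: 1 + (1.442) z = 0  =>  z = -1/(1.442) = -0.693481,  |z| = 0.693481.
Moduli of all roots: 0.6935.
All moduli strictly greater than 1? No.
Verdict: Not invertible.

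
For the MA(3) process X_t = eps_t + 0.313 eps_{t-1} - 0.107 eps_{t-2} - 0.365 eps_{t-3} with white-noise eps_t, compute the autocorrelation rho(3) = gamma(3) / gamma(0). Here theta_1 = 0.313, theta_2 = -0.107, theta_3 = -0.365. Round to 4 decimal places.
\rho(3) = -0.2937

For an MA(q) process with theta_0 = 1, the autocovariance is
  gamma(k) = sigma^2 * sum_{i=0..q-k} theta_i * theta_{i+k},
and rho(k) = gamma(k) / gamma(0). Sigma^2 cancels.
  numerator   = (1)*(-0.365) = -0.365.
  denominator = (1)^2 + (0.313)^2 + (-0.107)^2 + (-0.365)^2 = 1.242643.
  rho(3) = -0.365 / 1.242643 = -0.2937.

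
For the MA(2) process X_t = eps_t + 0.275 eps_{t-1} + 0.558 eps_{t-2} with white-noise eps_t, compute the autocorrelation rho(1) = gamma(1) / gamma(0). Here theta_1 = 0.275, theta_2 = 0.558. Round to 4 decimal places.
\rho(1) = 0.3089

For an MA(q) process with theta_0 = 1, the autocovariance is
  gamma(k) = sigma^2 * sum_{i=0..q-k} theta_i * theta_{i+k},
and rho(k) = gamma(k) / gamma(0). Sigma^2 cancels.
  numerator   = (1)*(0.275) + (0.275)*(0.558) = 0.42845.
  denominator = (1)^2 + (0.275)^2 + (0.558)^2 = 1.386989.
  rho(1) = 0.42845 / 1.386989 = 0.3089.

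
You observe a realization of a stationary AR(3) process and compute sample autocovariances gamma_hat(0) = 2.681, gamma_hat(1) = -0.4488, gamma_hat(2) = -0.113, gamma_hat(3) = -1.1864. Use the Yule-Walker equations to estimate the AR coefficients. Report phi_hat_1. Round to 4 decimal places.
\hat\phi_{1} = -0.2140

The Yule-Walker equations for an AR(p) process read, in matrix form,
  Gamma_p phi = r_p,   with   (Gamma_p)_{ij} = gamma(|i - j|),
                       (r_p)_i = gamma(i),   i,j = 1..p.
Substitute the sample gammas (Toeplitz matrix and right-hand side of size 3):
  Gamma_p = [[2.681, -0.4488, -0.113], [-0.4488, 2.681, -0.4488], [-0.113, -0.4488, 2.681]]
  r_p     = [-0.4488, -0.113, -1.1864]
Written out (R1..R3):
  (R1) 2.681 phi_1 - 0.4488 phi_2 - 0.113 phi_3 = -0.4488
  (R2) -0.4488 phi_1 + 2.681 phi_2 - 0.4488 phi_3 = -0.113
  (R3) -0.113 phi_1 - 0.4488 phi_2 + 2.681 phi_3 = -1.1864
Gaussian elimination:
  R2 <- R2 - (-0.4488/2.681) R1 = R2 - (-0.1674) R1:  2.605871 phi_2 - 0.467716 phi_3 = -0.188129
  R3 <- R3 - (-0.113/2.681) R1 = R3 - (-0.042148) R1:  -0.467716 phi_2 + 2.676237 phi_3 = -1.205316
  R3 <- R3 - (-0.467716/2.605871) R2 = R3 - (-0.179486) R2:  2.592289 phi_3 = -1.239083
Back-substitution:
  phi_hat_3 = -1.239083 / 2.592289 = -0.477988
  phi_hat_2 = (-0.188129 - (-0.467716)(-0.477988)) / 2.605871 = -0.157986
  phi_hat_1 = (-0.4488 - (-0.4488)(-0.157986) - (-0.113)(-0.477988)) / 2.681 = -0.213994
So phi_hat = [-0.2140, -0.1580, -0.4780].
Therefore phi_hat_1 = -0.2140.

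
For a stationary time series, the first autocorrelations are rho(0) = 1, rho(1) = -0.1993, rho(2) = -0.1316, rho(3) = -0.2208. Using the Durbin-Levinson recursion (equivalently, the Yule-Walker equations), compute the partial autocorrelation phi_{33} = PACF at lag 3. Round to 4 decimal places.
\phi_{33} = -0.3090

The PACF at lag k is phi_{kk}, the last component of the solution
to the Yule-Walker system G_k phi = r_k where
  (G_k)_{ij} = rho(|i - j|), (r_k)_i = rho(i), i,j = 1..k.
Equivalently, Durbin-Levinson gives phi_{kk} iteratively:
  phi_{11} = rho(1)
  phi_{kk} = [rho(k) - sum_{j=1..k-1} phi_{k-1,j} rho(k-j)]
            / [1 - sum_{j=1..k-1} phi_{k-1,j} rho(j)],
  phi_{k,j} = phi_{k-1,j} - phi_{kk} phi_{k-1,k-j},  j = 1..k-1.
Step k = 1:
  phi_11 = rho(1) = -0.1993.
Step k = 2:
  phi_22 = [rho(2) - phi_11 rho(1)] / [1 - phi_11 rho(1)] = [-0.1316 - (-0.1993)(-0.1993)] / [1 - (-0.1993)(-0.1993)]
         = -0.17132049 / 0.96027951 = -0.178407.
  Update: phi_21 = phi_11 - phi_22 phi_11 = -0.1993 - (-0.178407)(-0.1993) = -0.234856.
Step k = 3:
  phi_33 = [rho(3) - phi_21 rho(2) - phi_22 rho(1)] / [1 - phi_21 rho(1) - phi_22 rho(2)]
    numerator   = -0.2208 - (-0.234856)(-0.1316) - (-0.178407)(-0.1993) = -0.28726361
    denominator = 1 - (-0.234856)(-0.1993) - (-0.178407)(-0.1316) = 0.92971475
  phi_33 = -0.28726361 / 0.92971475 = -0.309.
Therefore phi_{33} = -0.3090.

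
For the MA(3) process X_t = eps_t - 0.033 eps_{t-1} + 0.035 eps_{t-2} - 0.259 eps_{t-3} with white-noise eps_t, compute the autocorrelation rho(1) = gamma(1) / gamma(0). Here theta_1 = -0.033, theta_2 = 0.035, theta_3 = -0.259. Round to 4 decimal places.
\rho(1) = -0.0404

For an MA(q) process with theta_0 = 1, the autocovariance is
  gamma(k) = sigma^2 * sum_{i=0..q-k} theta_i * theta_{i+k},
and rho(k) = gamma(k) / gamma(0). Sigma^2 cancels.
  numerator   = (1)*(-0.033) + (-0.033)*(0.035) + (0.035)*(-0.259) = -0.04322.
  denominator = (1)^2 + (-0.033)^2 + (0.035)^2 + (-0.259)^2 = 1.069395.
  rho(1) = -0.04322 / 1.069395 = -0.0404.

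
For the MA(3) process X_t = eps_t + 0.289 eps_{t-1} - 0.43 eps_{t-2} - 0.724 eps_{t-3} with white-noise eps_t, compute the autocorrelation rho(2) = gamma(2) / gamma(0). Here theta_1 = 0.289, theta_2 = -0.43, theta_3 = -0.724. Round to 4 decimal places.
\rho(2) = -0.3566

For an MA(q) process with theta_0 = 1, the autocovariance is
  gamma(k) = sigma^2 * sum_{i=0..q-k} theta_i * theta_{i+k},
and rho(k) = gamma(k) / gamma(0). Sigma^2 cancels.
  numerator   = (1)*(-0.43) + (0.289)*(-0.724) = -0.639236.
  denominator = (1)^2 + (0.289)^2 + (-0.43)^2 + (-0.724)^2 = 1.792597.
  rho(2) = -0.639236 / 1.792597 = -0.3566.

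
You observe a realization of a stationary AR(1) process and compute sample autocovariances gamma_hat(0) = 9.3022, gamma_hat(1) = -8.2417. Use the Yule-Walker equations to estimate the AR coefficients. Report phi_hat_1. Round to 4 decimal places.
\hat\phi_{1} = -0.8860

The Yule-Walker equations for an AR(p) process read, in matrix form,
  Gamma_p phi = r_p,   with   (Gamma_p)_{ij} = gamma(|i - j|),
                       (r_p)_i = gamma(i),   i,j = 1..p.
Substitute the sample gammas (Toeplitz matrix and right-hand side of size 1):
  Gamma_p = [[9.3022]]
  r_p     = [-8.2417]
With p = 1 this is the single equation gamma(0) phi_1 = gamma(1):
  phi_hat_1 = gamma(1) / gamma(0) = -8.2417 / 9.3022 = -0.8860.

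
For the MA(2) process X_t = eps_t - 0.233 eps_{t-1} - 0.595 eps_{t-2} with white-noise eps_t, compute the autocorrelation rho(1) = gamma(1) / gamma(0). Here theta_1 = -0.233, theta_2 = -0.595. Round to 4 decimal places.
\rho(1) = -0.0670

For an MA(q) process with theta_0 = 1, the autocovariance is
  gamma(k) = sigma^2 * sum_{i=0..q-k} theta_i * theta_{i+k},
and rho(k) = gamma(k) / gamma(0). Sigma^2 cancels.
  numerator   = (1)*(-0.233) + (-0.233)*(-0.595) = -0.094365.
  denominator = (1)^2 + (-0.233)^2 + (-0.595)^2 = 1.408314.
  rho(1) = -0.094365 / 1.408314 = -0.0670.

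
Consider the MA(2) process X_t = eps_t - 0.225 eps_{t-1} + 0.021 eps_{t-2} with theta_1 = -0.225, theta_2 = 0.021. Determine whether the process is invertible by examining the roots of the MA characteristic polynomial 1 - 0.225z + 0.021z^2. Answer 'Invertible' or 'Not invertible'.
\text{Invertible}

The MA(q) characteristic polynomial is P(z) = 1 - 0.225z + 0.021z^2.
Invertibility requires all roots to lie outside the unit circle, i.e. |z| > 1 for every root.
Set 1 + (-0.225) z + (0.021) z^2 = 0, i.e. a z^2 + b z + c = 0 with a = 0.021, b = -0.225, c = 1.
Discriminant D = b^2 - 4ac = (-0.225)^2 - 4*(0.021)*1 = 0.050625 - (0.084) = -0.033375.
D < 0, so the roots are the complex-conjugate pair z = (-b +/- i sqrt(-D)) / (2a) = 5.3571 +/- 4.3497i.
For a conjugate pair |z|^2 = z * conj(z) = (product of roots) = c/a = 1/(0.021) = 47.619048, so |z| = sqrt(47.619048) = 6.9007 for both roots.
Moduli of all roots: 6.9007, 6.9007.
All moduli strictly greater than 1? Yes.
Verdict: Invertible.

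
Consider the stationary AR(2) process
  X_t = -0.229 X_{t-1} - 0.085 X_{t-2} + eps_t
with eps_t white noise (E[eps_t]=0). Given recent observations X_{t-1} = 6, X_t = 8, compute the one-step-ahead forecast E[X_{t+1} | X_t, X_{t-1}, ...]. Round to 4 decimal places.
E[X_{t+1} \mid \mathcal F_t] = -2.3420

For an AR(p) model X_t = c + sum_i phi_i X_{t-i} + eps_t, the
one-step-ahead conditional mean is
  E[X_{t+1} | X_t, ...] = c + sum_i phi_i X_{t+1-i}.
Substitute known values:
  E[X_{t+1} | ...] = (-0.229) * (8) + (-0.085) * (6)
                   = -2.3420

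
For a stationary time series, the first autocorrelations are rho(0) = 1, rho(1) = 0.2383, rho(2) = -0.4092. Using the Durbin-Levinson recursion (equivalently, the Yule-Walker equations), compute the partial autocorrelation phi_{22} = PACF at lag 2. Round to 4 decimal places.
\phi_{22} = -0.4940

The PACF at lag k is phi_{kk}, the last component of the solution
to the Yule-Walker system G_k phi = r_k where
  (G_k)_{ij} = rho(|i - j|), (r_k)_i = rho(i), i,j = 1..k.
Equivalently, Durbin-Levinson gives phi_{kk} iteratively:
  phi_{11} = rho(1)
  phi_{kk} = [rho(k) - sum_{j=1..k-1} phi_{k-1,j} rho(k-j)]
            / [1 - sum_{j=1..k-1} phi_{k-1,j} rho(j)],
  phi_{k,j} = phi_{k-1,j} - phi_{kk} phi_{k-1,k-j},  j = 1..k-1.
Step k = 1:
  phi_11 = rho(1) = 0.2383.
Step k = 2:
  phi_22 = [rho(2) - phi_11 rho(1)] / [1 - phi_11 rho(1)] = [-0.4092 - (0.2383)(0.2383)] / [1 - (0.2383)(0.2383)]
         = -0.46598689 / 0.94321311 = -0.494.
Therefore phi_{22} = -0.4940.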